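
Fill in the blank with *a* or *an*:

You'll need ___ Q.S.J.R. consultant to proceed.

The indefinite article is chosen by the initial *sound* of the following word, not its spelling.
The initialism *Q.S.J.R.* is read letter by letter; the first letter, Q, is pronounced /kjuː/, which begins with a consonant sound.
So the article is *a*: You'll need a Q.S.J.R. consultant to proceed.

a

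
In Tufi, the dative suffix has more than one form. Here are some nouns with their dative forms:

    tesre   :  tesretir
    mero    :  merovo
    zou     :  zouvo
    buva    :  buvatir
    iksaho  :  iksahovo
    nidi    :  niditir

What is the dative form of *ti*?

The suffix is conditioned by the last vowel: -vo when the last vowel of the stem is a rounded vowel (*mero*, *zou*, *iksaho*); -tir when the last vowel of the stem is an unrounded vowel (*tesre*, *buva*, *nidi*).
Since the last vowel of *ti* is /i/ (an unrounded vowel), it takes -tir, giving *titir*.

titir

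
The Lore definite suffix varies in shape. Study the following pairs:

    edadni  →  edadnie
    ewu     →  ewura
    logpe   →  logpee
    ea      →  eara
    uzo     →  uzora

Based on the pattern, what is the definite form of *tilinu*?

The alternation tracks the last vowel of the stem — -e when the last vowel of the stem is a front vowel (*edadni*, *logpe*); -ra when the last vowel of the stem is a back vowel (*ewu*, *ea*, *uzo*).
Since the last vowel of *tilinu* is /u/ (a back vowel), it takes -ra, giving *tilinura*.

tilinura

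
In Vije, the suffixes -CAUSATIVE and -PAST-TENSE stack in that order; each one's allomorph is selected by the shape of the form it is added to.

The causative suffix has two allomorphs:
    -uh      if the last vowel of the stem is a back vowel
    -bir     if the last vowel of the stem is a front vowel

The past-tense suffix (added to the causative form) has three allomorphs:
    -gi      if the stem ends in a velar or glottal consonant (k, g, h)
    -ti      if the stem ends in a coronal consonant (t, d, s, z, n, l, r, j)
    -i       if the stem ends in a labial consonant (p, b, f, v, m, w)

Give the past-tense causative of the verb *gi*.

Since the last vowel of *gi* is /i/ (a front vowel), it takes -bir, giving *gibir*.
The causative form *gibir* — final consonant /r/ (coronal) → -ti → *gibirti*.

gibirti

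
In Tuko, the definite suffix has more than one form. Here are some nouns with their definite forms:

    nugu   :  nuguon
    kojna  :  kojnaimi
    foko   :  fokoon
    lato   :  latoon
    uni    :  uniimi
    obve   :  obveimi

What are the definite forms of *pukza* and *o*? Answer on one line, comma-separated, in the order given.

pukzaimi, oon

The pattern is rounding harmony: -on when the last vowel of the stem is a rounded vowel (*nugu*, *foko*, *lato*); -imi when the last vowel of the stem is an unrounded vowel (*kojna*, *uni*, *obve*).
Since the last vowel of *pukza* is /a/ (an unrounded vowel), it takes -imi, giving *pukzaimi*.
The last vowel of *o* is /o/, which is a rounded vowel, so the suffix is -on, giving *oon*.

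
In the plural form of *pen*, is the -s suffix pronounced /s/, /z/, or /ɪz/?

/z/

The stem *pen* ends in a voiced non-sibilant sound.
The plural suffix surfaces as /ɪz/ after sibilants, /s/ after other voiceless consonants, and /z/ after other voiced sounds.
So the plural -s on *pen* is pronounced /z/.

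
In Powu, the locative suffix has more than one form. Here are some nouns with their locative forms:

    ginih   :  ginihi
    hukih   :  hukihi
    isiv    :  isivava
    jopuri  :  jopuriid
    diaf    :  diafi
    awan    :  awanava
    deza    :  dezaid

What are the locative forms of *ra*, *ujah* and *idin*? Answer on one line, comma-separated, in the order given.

The pattern is voicing of the final sound: -i when the stem ends in a voiceless consonant (*ginih*, *hukih*, *diaf*); -ava when the stem ends in a voiced consonant (*isiv*, *awan*); -id when the stem ends in a vowel (*jopuri*, *deza*).
Since the final sound of *ra* is /a/ (a vowel), it takes -id, giving *raid*.
*ujah*: final sound = /h/, a voiceless consonant → -i → *ujahi*.
Since the final sound of *idin* is /n/ (a voiced consonant), it takes -ava, giving *idinava*.

raid, ujahi, idinava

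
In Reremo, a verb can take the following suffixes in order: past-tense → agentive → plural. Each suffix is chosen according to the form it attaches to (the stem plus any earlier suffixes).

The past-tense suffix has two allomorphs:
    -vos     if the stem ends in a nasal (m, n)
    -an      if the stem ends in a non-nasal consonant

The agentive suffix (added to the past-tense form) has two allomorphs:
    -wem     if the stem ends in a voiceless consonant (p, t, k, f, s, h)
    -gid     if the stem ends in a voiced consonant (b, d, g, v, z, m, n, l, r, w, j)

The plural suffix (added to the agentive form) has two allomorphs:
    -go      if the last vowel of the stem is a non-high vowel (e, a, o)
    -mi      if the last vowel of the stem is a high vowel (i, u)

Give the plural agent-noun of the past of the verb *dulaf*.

dulafangidmi

*dulaf* — final consonant /f/ (non-nasal) → -an → *dulafan*.
The past-tense form *dulafan* — final consonant /n/ (voiced) → -gid → *dulafangid*.
The agentive form *dulafangid* — last vowel /i/ (a high vowel) → -mi → *dulafangidmi*.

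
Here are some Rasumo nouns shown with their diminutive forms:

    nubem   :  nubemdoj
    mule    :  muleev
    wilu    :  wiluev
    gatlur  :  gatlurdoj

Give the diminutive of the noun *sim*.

simdoj

Looking at the final sound of each stem: -doj when the stem ends in a consonant (*nubem*, *gatlur*); -ev when the stem ends in a vowel (*mule*, *wilu*).
*sim* — final sound /m/ (a consonant) → -doj → *simdoj*.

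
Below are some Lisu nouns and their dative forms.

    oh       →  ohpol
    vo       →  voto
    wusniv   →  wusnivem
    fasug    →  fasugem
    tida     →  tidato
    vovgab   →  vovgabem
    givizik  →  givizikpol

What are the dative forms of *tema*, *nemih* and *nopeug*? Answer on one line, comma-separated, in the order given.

The suffix is conditioned by the final sound: -pol when the stem ends in a voiceless consonant (*oh*, *givizik*); -em when the stem ends in a voiced consonant (*wusniv*, *fasug*, *vovgab*); -to when the stem ends in a vowel (*vo*, *tida*).
*tema*: final sound = /a/, a vowel → -to → *temato*.
The final sound of *nemih* is /h/, which is a voiceless consonant, so the suffix is -pol, giving *nemihpol*.
*nopeug* — final sound /g/ (a voiced consonant) → -em → *nopeugem*.

temato, nemihpol, nopeugem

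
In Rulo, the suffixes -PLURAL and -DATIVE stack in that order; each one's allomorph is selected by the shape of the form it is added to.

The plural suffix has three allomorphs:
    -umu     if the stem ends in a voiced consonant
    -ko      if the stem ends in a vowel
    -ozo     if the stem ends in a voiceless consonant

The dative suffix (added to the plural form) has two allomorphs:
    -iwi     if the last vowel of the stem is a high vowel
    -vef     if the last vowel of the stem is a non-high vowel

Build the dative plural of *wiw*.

wiwumuiwi

Since the final sound of *wiw* is /w/ (a voiced consonant), it takes -umu, giving *wiwumu*.
The last vowel of the plural form *wiwumu* is /u/, which is a high vowel, so the dative suffix is -iwi, giving *wiwumuiwi*.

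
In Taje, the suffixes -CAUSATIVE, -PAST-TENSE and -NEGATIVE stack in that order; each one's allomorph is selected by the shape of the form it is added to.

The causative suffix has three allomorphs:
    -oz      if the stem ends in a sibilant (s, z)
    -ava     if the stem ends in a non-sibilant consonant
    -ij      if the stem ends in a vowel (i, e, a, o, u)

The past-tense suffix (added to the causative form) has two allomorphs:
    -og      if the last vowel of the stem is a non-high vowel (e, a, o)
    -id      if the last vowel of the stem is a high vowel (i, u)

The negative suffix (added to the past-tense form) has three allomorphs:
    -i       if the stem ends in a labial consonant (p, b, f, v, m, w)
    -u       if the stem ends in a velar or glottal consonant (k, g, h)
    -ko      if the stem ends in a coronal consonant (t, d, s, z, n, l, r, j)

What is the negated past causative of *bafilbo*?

*bafilbo*: final sound = /o/, a vowel → -ij → *bafilboij*.
The last vowel of the causative form *bafilboij* is /i/, which is a high vowel, so the past-tense suffix is -id, giving *bafilboijid*.
The past-tense form *bafilboijid* — final consonant /d/ (coronal) → -ko → *bafilboijidko*.

bafilboijidko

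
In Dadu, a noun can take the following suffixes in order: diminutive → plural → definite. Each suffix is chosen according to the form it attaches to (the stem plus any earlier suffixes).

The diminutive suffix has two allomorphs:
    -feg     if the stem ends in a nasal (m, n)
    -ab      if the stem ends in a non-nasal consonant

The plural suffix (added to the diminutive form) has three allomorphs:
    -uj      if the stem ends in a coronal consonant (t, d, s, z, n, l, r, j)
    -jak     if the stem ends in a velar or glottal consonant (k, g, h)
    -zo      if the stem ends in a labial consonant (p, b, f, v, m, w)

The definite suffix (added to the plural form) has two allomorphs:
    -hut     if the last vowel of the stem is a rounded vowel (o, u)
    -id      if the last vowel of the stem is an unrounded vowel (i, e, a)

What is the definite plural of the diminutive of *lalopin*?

Since the final consonant of *lalopin* is /n/ (a nasal), it takes -feg, giving *lalopinfeg*.
Since the final consonant of the diminutive form *lalopinfeg* is /g/ (velar/glottal), it takes -jak, giving *lalopinfegjak*.
The plural form *lalopinfegjak* — last vowel /a/ (an unrounded vowel) → -id → *lalopinfegjakid*.

lalopinfegjakid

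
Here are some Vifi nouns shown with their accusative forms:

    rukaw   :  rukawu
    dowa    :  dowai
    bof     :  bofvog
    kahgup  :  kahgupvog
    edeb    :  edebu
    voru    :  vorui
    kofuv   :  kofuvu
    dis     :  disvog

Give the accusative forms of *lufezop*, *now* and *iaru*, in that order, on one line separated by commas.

The suffix is conditioned by the final sound: -vog when the stem ends in a voiceless consonant (*bof*, *kahgup*, *dis*); -u when the stem ends in a voiced consonant (*rukaw*, *edeb*, *kofuv*); -i when the stem ends in a vowel (*dowa*, *voru*).
The final sound of *lufezop* is /p/, which is a voiceless consonant, so the suffix is -vog, giving *lufezopvog*.
Since the final sound of *now* is /w/ (a voiced consonant), it takes -u, giving *nowu*.
The final sound of *iaru* is /u/, which is a vowel, so the suffix is -i, giving *iarui*.

lufezopvog, nowu, iarui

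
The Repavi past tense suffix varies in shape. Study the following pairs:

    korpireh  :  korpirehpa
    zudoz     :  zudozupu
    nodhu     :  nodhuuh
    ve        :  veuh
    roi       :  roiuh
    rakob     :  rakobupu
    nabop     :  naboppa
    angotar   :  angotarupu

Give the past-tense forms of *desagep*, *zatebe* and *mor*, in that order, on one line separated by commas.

desageppa, zatebeuh, morupu

The pattern is voicing of the final sound: -pa when the stem ends in a voiceless consonant (*korpireh*, *nabop*); -upu when the stem ends in a voiced consonant (*zudoz*, *rakob*, *angotar*); -uh when the stem ends in a vowel (*nodhu*, *ve*, *roi*).
The final sound of *desagep* is /p/, which is a voiceless consonant, so the suffix is -pa, giving *desageppa*.
Since the final sound of *zatebe* is /e/ (a vowel), it takes -uh, giving *zatebeuh*.
The final sound of *mor* is /r/, which is a voiced consonant, so the suffix is -upu, giving *morupu*.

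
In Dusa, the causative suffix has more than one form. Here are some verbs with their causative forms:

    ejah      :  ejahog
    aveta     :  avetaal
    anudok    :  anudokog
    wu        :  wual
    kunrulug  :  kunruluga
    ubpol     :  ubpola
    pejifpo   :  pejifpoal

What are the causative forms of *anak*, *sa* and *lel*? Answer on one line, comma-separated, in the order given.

anakog, saal, lela

Looking at the final sound of each stem: -og when the stem ends in a voiceless consonant (*ejah*, *anudok*); -a when the stem ends in a voiced consonant (*kunrulug*, *ubpol*); -al when the stem ends in a vowel (*aveta*, *wu*, *pejifpo*).
Since the final sound of *anak* is /k/ (a voiceless consonant), it takes -og, giving *anakog*.
*sa* — final sound /a/ (a vowel) → -al → *saal*.
Since the final sound of *lel* is /l/ (a voiced consonant), it takes -a, giving *lela*.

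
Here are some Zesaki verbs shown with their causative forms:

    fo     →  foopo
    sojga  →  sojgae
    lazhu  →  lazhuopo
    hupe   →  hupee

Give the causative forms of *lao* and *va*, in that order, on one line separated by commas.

laoopo, vae

The pattern is rounding harmony: -opo when the last vowel of the stem is a rounded vowel (*fo*, *lazhu*); -e when the last vowel of the stem is an unrounded vowel (*sojga*, *hupe*).
Since the last vowel of *lao* is /o/ (a rounded vowel), it takes -opo, giving *laoopo*.
*va* — last vowel /a/ (an unrounded vowel) → -e → *vae*.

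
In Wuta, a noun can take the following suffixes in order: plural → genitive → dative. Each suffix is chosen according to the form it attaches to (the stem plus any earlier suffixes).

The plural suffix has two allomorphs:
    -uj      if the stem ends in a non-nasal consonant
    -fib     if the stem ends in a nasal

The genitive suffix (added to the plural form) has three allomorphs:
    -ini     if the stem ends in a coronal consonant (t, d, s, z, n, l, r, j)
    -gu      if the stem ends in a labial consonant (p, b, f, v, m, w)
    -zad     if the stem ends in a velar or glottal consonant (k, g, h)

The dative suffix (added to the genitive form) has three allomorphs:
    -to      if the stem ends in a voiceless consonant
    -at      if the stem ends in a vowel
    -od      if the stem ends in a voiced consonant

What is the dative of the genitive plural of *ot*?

Since the final consonant of *ot* is /t/ (non-nasal), it takes -uj, giving *otuj*.
The plural form *otuj*: final consonant = /j/, coronal → -ini → *otujini*.
The genitive form *otujini* — final sound /i/ (a vowel) → -at → *otujiniat*.

otujiniat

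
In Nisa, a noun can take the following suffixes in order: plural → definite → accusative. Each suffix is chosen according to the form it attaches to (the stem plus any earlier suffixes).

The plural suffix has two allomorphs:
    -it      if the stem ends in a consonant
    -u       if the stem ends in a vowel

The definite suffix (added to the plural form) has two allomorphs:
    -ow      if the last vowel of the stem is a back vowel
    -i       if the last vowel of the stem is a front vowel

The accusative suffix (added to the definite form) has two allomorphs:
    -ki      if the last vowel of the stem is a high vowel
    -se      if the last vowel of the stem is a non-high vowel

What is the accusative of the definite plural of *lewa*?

lewauowse

The final sound of *lewa* is /a/, which is a vowel, so the plural suffix is -u, giving *lewau*.
The last vowel of the plural form *lewau* is /u/, which is a back vowel, so the definite suffix is -ow, giving *lewauow*.
The definite form *lewauow*: last vowel = /o/, a non-high vowel → -se → *lewauowse*.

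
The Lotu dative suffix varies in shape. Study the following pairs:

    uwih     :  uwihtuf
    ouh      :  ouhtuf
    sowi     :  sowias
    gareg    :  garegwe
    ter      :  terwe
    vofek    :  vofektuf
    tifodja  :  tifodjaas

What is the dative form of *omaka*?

The alternation tracks the final sound of the stem — -tuf when the stem ends in a voiceless consonant (*uwih*, *ouh*, *vofek*); -we when the stem ends in a voiced consonant (*gareg*, *ter*); -as when the stem ends in a vowel (*sowi*, *tifodja*).
*omaka* — final sound /a/ (a vowel) → -as → *omakaas*.

omakaas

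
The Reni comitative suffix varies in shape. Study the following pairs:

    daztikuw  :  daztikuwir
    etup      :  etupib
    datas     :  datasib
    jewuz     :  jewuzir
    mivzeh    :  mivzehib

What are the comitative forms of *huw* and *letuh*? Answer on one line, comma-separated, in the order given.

huwir, letuhib

The suffix is conditioned by the final consonant: -ib when the stem ends in a voiceless consonant (*etup*, *datas*, *mivzeh*); -ir when the stem ends in a voiced consonant (*daztikuw*, *jewuz*).
The final consonant of *huw* is /w/, which is voiced, so the suffix is -ir, giving *huwir*.
*letuh*: final consonant = /h/, voiceless → -ib → *letuhib*.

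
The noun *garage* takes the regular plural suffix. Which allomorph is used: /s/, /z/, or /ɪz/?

/ɪz/

The stem *garage* ends in a sibilant (/s, z, ʃ, ʒ, tʃ, dʒ/).
The plural suffix surfaces as /ɪz/ after sibilants, /s/ after other voiceless consonants, and /z/ after other voiced sounds.
So the plural -s on *garage* is pronounced /ɪz/.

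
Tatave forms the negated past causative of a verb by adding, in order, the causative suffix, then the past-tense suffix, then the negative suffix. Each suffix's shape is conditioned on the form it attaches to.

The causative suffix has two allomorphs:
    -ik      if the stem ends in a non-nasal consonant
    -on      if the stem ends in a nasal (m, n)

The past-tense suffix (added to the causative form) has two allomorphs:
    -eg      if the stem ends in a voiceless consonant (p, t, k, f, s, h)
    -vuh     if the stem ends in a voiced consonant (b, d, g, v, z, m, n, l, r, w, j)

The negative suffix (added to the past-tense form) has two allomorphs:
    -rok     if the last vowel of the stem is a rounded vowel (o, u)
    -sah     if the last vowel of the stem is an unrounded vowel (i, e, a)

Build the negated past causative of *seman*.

*seman*: final consonant = /n/, a nasal → -on → *semanon*.
The causative form *semanon*: final consonant = /n/, voiced → -vuh → *semanonvuh*.
The past-tense form *semanonvuh*: last vowel = /u/, a rounded vowel → -rok → *semanonvuhrok*.

semanonvuhrok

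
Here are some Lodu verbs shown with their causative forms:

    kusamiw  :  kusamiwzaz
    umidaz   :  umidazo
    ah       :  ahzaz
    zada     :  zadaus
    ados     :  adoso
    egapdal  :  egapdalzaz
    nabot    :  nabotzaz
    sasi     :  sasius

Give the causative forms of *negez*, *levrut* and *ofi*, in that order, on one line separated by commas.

The alternation tracks the final sound of the stem — -o when the stem ends in a sibilant (*umidaz*, *ados*); -zaz when the stem ends in a non-sibilant consonant (*kusamiw*, *ah*, *egapdal*, *nabot*); -us when the stem ends in a vowel (*zada*, *sasi*).
*negez*: final sound = /z/, a sibilant → -o → *negezo*.
Since the final sound of *levrut* is /t/ (a non-sibilant consonant), it takes -zaz, giving *levrutzaz*.
Since the final sound of *ofi* is /i/ (a vowel), it takes -us, giving *ofius*.

negezo, levrutzaz, ofius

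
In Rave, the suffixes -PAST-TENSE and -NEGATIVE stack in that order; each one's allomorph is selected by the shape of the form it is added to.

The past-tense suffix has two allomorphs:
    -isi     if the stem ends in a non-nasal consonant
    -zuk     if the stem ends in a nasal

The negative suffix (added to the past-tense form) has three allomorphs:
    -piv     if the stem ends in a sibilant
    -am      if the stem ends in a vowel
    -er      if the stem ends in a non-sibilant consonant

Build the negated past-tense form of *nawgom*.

nawgomzuker

*nawgom* — final consonant /m/ (a nasal) → -zuk → *nawgomzuk*.
The final sound of the past-tense form *nawgomzuk* is /k/, which is a non-sibilant consonant, so the negative suffix is -er, giving *nawgomzuker*.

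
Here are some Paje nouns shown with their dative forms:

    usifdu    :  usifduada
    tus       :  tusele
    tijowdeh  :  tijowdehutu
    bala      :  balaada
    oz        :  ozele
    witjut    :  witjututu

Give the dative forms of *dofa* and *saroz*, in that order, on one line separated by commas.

dofaada, sarozele

The suffix is conditioned by the final sound: -ele when the stem ends in a sibilant (*tus*, *oz*); -utu when the stem ends in a non-sibilant consonant (*tijowdeh*, *witjut*); -ada when the stem ends in a vowel (*usifdu*, *bala*).
*dofa*: final sound = /a/, a vowel → -ada → *dofaada*.
*saroz* — final sound /z/ (a sibilant) → -ele → *sarozele*.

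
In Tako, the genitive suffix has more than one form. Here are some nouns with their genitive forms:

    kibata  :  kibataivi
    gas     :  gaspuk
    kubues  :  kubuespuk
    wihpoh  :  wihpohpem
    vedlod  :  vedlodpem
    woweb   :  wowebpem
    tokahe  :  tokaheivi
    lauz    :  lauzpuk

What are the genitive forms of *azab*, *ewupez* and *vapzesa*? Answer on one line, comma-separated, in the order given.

Looking at the final sound of each stem: -puk when the stem ends in a sibilant (*gas*, *kubues*, *lauz*); -pem when the stem ends in a non-sibilant consonant (*wihpoh*, *vedlod*, *woweb*); -ivi when the stem ends in a vowel (*kibata*, *tokahe*).
*azab* — final sound /b/ (a non-sibilant consonant) → -pem → *azabpem*.
*ewupez* — final sound /z/ (a sibilant) → -puk → *ewupezpuk*.
*vapzesa* — final sound /a/ (a vowel) → -ivi → *vapzesaivi*.

azabpem, ewupezpuk, vapzesaivi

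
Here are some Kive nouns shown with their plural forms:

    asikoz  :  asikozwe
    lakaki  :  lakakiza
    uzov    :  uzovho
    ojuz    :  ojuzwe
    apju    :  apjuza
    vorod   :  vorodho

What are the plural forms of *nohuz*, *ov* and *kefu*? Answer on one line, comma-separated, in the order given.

nohuzwe, ovho, kefuza

The alternation tracks the final sound of the stem — -we when the stem ends in a sibilant (*asikoz*, *ojuz*); -ho when the stem ends in a non-sibilant consonant (*uzov*, *vorod*); -za when the stem ends in a vowel (*lakaki*, *apju*).
*nohuz* — final sound /z/ (a sibilant) → -we → *nohuzwe*.
*ov* — final sound /v/ (a non-sibilant consonant) → -ho → *ovho*.
Since the final sound of *kefu* is /u/ (a vowel), it takes -za, giving *kefuza*.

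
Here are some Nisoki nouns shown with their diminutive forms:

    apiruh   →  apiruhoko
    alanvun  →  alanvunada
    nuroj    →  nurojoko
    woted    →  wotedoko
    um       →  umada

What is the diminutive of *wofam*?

wofamada

The suffix is conditioned by the final consonant: -ada when the stem ends in a nasal (*alanvun*, *um*); -oko when the stem ends in a non-nasal consonant (*apiruh*, *nuroj*, *woted*).
*wofam*: final consonant = /m/, a nasal → -ada → *wofamada*.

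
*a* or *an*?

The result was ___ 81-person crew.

an

The indefinite article is chosen by the initial *sound* of the following word, not its spelling.
The number *81* is spoken "eighty-…", beginning with /ˈeɪti/ — a vowel sound.
So the article is *an*: The result was an 81-person crew.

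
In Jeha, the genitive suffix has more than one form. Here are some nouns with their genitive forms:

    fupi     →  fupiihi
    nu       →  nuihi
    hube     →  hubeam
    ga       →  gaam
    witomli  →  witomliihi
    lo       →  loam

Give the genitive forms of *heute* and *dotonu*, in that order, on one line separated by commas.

The suffix is conditioned by the last vowel: -ihi when the last vowel of the stem is a high vowel (*fupi*, *nu*, *witomli*); -am when the last vowel of the stem is a non-high vowel (*hube*, *ga*, *lo*).
*heute* — last vowel /e/ (a non-high vowel) → -am → *heuteam*.
*dotonu* — last vowel /u/ (a high vowel) → -ihi → *dotonuihi*.

heuteam, dotonuihi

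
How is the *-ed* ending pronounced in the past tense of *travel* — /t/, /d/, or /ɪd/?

/d/

The stem *travel* ends in a voiced sound other than /d/.
The -ed suffix is realized as /ɪd/ after /t, d/; as /t/ after other voiceless consonants; and as /d/ after other voiced sounds.
So -ed on *travel* is pronounced /d/.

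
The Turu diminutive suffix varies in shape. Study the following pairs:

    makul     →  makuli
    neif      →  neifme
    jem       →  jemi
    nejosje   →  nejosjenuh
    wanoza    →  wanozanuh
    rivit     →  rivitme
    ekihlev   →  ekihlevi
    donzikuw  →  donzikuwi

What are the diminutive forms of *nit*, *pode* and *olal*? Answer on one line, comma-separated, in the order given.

nitme, podenuh, olali

The pattern is voicing of the final sound: -me when the stem ends in a voiceless consonant (*neif*, *rivit*); -i when the stem ends in a voiced consonant (*makul*, *jem*, *ekihlev*, *donzikuw*); -nuh when the stem ends in a vowel (*nejosje*, *wanoza*).
*nit* — final sound /t/ (a voiceless consonant) → -me → *nitme*.
Since the final sound of *pode* is /e/ (a vowel), it takes -nuh, giving *podenuh*.
The final sound of *olal* is /l/, which is a voiced consonant, so the suffix is -i, giving *olali*.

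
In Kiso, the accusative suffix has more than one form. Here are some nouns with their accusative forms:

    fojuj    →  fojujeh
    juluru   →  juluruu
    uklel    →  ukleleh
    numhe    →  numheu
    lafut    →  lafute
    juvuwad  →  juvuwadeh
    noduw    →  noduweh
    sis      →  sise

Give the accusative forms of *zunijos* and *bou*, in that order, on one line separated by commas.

zunijose, bouu

The pattern is voicing of the final sound: -e when the stem ends in a voiceless consonant (*lafut*, *sis*); -eh when the stem ends in a voiced consonant (*fojuj*, *uklel*, *juvuwad*, *noduw*); -u when the stem ends in a vowel (*juluru*, *numhe*).
Since the final sound of *zunijos* is /s/ (a voiceless consonant), it takes -e, giving *zunijose*.
*bou* — final sound /u/ (a vowel) → -u → *bouu*.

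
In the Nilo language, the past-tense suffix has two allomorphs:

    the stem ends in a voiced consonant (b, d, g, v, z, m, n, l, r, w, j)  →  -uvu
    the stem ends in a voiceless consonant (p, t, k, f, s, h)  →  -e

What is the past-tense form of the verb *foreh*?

forehe

*foreh* — final consonant /h/ (voiceless) → -e → *forehe*.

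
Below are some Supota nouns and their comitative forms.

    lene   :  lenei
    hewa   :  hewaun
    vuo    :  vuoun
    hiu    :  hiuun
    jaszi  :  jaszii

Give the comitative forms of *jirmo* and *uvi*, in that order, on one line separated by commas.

The pattern is front/back vowel harmony: -i when the last vowel of the stem is a front vowel (*lene*, *jaszi*); -un when the last vowel of the stem is a back vowel (*hewa*, *vuo*, *hiu*).
Since the last vowel of *jirmo* is /o/ (a back vowel), it takes -un, giving *jirmoun*.
*uvi* — last vowel /i/ (a front vowel) → -i → *uvii*.

jirmoun, uvii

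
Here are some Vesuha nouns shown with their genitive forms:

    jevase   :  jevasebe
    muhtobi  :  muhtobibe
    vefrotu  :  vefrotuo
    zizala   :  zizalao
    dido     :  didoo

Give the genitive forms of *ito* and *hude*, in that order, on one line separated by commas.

itoo, hudebe

The suffix is conditioned by the last vowel: -be when the last vowel of the stem is a front vowel (*jevase*, *muhtobi*); -o when the last vowel of the stem is a back vowel (*vefrotu*, *zizala*, *dido*).
*ito* — last vowel /o/ (a back vowel) → -o → *itoo*.
Since the last vowel of *hude* is /e/ (a front vowel), it takes -be, giving *hudebe*.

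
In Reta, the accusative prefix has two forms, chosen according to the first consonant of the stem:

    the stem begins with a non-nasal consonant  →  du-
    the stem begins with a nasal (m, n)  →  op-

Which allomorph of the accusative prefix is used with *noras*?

*noras*: first consonant = /n/, a nasal → op-.

op-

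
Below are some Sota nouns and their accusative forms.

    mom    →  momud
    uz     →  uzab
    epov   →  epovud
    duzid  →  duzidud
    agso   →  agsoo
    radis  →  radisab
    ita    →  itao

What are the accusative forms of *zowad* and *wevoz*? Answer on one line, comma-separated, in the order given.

The alternation tracks the final sound of the stem — -ab when the stem ends in a sibilant (*uz*, *radis*); -ud when the stem ends in a non-sibilant consonant (*mom*, *epov*, *duzid*); -o when the stem ends in a vowel (*agso*, *ita*).
*zowad* — final sound /d/ (a non-sibilant consonant) → -ud → *zowadud*.
The final sound of *wevoz* is /z/, which is a sibilant, so the suffix is -ab, giving *wevozab*.

zowadud, wevozab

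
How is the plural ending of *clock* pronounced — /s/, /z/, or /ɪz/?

/s/

The stem *clock* ends in a voiceless non-sibilant consonant.
The plural suffix surfaces as /ɪz/ after sibilants, /s/ after other voiceless consonants, and /z/ after other voiced sounds.
So the plural -s on *clock* is pronounced /s/.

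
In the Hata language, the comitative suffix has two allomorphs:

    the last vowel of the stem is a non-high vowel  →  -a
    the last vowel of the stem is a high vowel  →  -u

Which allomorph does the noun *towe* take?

The last vowel of *towe* is /e/, which is a non-high vowel, so the suffix is -a.

-a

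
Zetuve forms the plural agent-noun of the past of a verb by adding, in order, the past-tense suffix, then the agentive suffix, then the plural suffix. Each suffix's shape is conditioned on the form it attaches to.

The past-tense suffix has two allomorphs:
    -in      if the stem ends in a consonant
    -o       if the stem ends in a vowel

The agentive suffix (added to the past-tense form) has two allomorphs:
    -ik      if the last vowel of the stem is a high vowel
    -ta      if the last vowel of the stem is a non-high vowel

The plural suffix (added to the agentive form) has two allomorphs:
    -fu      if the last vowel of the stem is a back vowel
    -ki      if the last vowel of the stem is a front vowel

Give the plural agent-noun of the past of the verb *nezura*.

*nezura* — final sound /a/ (a vowel) → -o → *nezurao*.
The past-tense form *nezurao* — last vowel /o/ (a non-high vowel) → -ta → *nezuraota*.
The last vowel of the agentive form *nezuraota* is /a/, which is a back vowel, so the plural suffix is -fu, giving *nezuraotafu*.

nezuraotafu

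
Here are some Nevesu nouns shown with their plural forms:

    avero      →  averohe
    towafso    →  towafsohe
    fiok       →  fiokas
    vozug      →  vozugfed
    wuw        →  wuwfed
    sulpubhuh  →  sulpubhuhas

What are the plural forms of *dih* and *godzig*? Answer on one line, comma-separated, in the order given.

The pattern is voicing of the final sound: -as when the stem ends in a voiceless consonant (*fiok*, *sulpubhuh*); -fed when the stem ends in a voiced consonant (*vozug*, *wuw*); -he when the stem ends in a vowel (*avero*, *towafso*).
*dih*: final sound = /h/, a voiceless consonant → -as → *dihas*.
*godzig*: final sound = /g/, a voiced consonant → -fed → *godzigfed*.

dihas, godzigfed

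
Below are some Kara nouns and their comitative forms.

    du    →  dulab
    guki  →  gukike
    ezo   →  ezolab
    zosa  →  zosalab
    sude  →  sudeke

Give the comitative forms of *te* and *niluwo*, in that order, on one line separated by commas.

teke, niluwolab

The alternation tracks the last vowel of the stem — -ke when the last vowel of the stem is a front vowel (*guki*, *sude*); -lab when the last vowel of the stem is a back vowel (*du*, *ezo*, *zosa*).
Since the last vowel of *te* is /e/ (a front vowel), it takes -ke, giving *teke*.
*niluwo*: last vowel = /o/, a back vowel → -lab → *niluwolab*.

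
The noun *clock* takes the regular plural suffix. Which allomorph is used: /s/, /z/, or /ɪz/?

The stem *clock* ends in a voiceless non-sibilant consonant.
The plural suffix surfaces as /ɪz/ after sibilants, /s/ after other voiceless consonants, and /z/ after other voiced sounds.
So the plural -s on *clock* is pronounced /s/.

/s/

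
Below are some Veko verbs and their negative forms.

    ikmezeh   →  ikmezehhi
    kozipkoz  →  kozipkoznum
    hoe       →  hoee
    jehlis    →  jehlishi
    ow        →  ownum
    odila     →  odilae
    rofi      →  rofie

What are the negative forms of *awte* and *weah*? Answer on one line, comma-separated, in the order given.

awtee, weahhi

Looking at the final sound of each stem: -hi when the stem ends in a voiceless consonant (*ikmezeh*, *jehlis*); -num when the stem ends in a voiced consonant (*kozipkoz*, *ow*); -e when the stem ends in a vowel (*hoe*, *odila*, *rofi*).
*awte* — final sound /e/ (a vowel) → -e → *awtee*.
Since the final sound of *weah* is /h/ (a voiceless consonant), it takes -hi, giving *weahhi*.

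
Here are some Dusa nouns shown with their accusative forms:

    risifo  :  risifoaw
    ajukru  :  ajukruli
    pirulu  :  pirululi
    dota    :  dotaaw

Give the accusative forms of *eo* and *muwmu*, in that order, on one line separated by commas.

eoaw, muwmuli

The alternation tracks the last vowel of the stem — -li when the last vowel of the stem is a high vowel (*ajukru*, *pirulu*); -aw when the last vowel of the stem is a non-high vowel (*risifo*, *dota*).
The last vowel of *eo* is /o/, which is a non-high vowel, so the suffix is -aw, giving *eoaw*.
*muwmu*: last vowel = /u/, a high vowel → -li → *muwmuli*.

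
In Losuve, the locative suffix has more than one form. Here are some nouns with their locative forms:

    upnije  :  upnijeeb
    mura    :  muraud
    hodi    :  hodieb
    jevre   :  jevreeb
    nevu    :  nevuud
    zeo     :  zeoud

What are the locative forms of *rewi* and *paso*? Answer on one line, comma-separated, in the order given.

rewieb, pasoud

The alternation tracks the last vowel of the stem — -eb when the last vowel of the stem is a front vowel (*upnije*, *hodi*, *jevre*); -ud when the last vowel of the stem is a back vowel (*mura*, *nevu*, *zeo*).
Since the last vowel of *rewi* is /i/ (a front vowel), it takes -eb, giving *rewieb*.
The last vowel of *paso* is /o/, which is a back vowel, so the suffix is -ud, giving *pasoud*.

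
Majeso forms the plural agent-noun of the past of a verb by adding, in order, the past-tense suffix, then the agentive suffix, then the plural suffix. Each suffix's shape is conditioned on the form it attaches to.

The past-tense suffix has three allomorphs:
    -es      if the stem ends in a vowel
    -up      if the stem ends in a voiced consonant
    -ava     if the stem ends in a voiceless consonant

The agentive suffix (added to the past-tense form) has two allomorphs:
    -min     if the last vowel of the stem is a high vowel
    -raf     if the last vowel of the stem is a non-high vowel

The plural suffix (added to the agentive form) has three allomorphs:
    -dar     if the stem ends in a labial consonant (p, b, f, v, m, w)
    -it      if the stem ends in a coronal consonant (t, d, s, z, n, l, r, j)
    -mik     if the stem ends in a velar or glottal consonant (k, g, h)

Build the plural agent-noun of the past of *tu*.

*tu* — final sound /u/ (a vowel) → -es → *tues*.
Since the last vowel of the past-tense form *tues* is /e/ (a non-high vowel), it takes -raf, giving *tuesraf*.
Since the final consonant of the agentive form *tuesraf* is /f/ (labial), it takes -dar, giving *tuesrafdar*.

tuesrafdar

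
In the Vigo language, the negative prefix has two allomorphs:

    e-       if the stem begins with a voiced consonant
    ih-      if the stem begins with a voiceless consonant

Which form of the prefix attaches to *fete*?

ih-

The first consonant of *fete* is /f/, which is voiceless, so the prefix is ih-.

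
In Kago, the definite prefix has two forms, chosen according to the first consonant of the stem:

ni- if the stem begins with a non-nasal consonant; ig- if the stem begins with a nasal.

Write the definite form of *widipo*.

The first consonant of *widipo* is /w/, which is non-nasal, so the prefix is ni-, giving *niwidipo*.

niwidipo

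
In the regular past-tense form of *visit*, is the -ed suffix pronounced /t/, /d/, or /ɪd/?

The stem *visit* ends in /t/ or /d/.
The -ed suffix is realized as /ɪd/ after /t, d/; as /t/ after other voiceless consonants; and as /d/ after other voiced sounds.
So -ed on *visit* is pronounced /ɪd/.

/ɪd/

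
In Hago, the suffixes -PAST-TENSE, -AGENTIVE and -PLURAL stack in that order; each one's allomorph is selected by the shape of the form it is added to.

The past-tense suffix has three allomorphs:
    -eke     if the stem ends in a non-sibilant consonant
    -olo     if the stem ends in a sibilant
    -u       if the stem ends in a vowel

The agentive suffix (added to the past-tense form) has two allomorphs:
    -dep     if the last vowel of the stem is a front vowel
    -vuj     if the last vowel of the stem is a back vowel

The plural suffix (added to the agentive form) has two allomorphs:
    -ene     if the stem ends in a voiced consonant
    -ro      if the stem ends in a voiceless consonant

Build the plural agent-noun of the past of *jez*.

jezolovujene

*jez*: final sound = /z/, a sibilant → -olo → *jezolo*.
The past-tense form *jezolo* — last vowel /o/ (a back vowel) → -vuj → *jezolovuj*.
Since the final consonant of the agentive form *jezolovuj* is /j/ (voiced), it takes -ene, giving *jezolovujene*.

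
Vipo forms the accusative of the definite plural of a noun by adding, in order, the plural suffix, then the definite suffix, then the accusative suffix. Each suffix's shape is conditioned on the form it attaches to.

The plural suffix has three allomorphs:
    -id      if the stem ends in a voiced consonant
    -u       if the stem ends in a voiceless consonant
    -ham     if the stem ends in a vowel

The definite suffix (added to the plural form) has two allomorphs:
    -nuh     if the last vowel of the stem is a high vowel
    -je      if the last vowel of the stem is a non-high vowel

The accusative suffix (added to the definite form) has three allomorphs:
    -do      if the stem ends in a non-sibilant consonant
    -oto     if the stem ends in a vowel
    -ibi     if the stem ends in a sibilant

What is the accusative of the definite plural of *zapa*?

zapahamjeoto

The final sound of *zapa* is /a/, which is a vowel, so the plural suffix is -ham, giving *zapaham*.
The plural form *zapaham* — last vowel /a/ (a non-high vowel) → -je → *zapahamje*.
The definite form *zapahamje* — final sound /e/ (a vowel) → -oto → *zapahamjeoto*.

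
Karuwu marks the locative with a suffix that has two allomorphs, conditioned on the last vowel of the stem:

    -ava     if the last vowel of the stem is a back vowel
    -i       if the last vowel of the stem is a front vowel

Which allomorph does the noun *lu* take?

-ava

The last vowel of *lu* is /u/, which is a back vowel, so the suffix is -ava.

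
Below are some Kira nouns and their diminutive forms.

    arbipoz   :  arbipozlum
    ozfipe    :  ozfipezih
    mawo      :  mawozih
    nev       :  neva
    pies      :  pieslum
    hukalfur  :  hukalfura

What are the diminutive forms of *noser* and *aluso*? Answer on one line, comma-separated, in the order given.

The pattern is sibilance of the final sound: -lum when the stem ends in a sibilant (*arbipoz*, *pies*); -a when the stem ends in a non-sibilant consonant (*nev*, *hukalfur*); -zih when the stem ends in a vowel (*ozfipe*, *mawo*).
*noser*: final sound = /r/, a non-sibilant consonant → -a → *nosera*.
Since the final sound of *aluso* is /o/ (a vowel), it takes -zih, giving *alusozih*.

nosera, alusozih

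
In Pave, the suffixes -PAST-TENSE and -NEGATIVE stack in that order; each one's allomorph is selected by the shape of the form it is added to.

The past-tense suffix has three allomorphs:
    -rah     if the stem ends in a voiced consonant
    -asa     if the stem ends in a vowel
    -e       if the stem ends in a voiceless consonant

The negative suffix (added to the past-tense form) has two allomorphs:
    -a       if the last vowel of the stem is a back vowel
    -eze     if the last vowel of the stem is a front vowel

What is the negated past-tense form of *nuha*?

nuhaasaa

The final sound of *nuha* is /a/, which is a vowel, so the past-tense suffix is -asa, giving *nuhaasa*.
The last vowel of the past-tense form *nuhaasa* is /a/, which is a back vowel, so the negative suffix is -a, giving *nuhaasaa*.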